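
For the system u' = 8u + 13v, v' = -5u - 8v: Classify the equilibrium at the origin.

A = [[8,13],[-5,-8]]; det(A-λI) = λ^2 + 1.
λ = 0 ± i: zero real part.

center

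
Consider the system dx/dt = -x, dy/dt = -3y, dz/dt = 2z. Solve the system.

x(t) = K_1e^(-t), y(t) = -K_2e^(-3t), z(t) = -K_3e^(2t)

Coefficient matrix A = [[-1, 0, 0], [0, -3, 0], [0, 0, 2]].
det(A - λI) = 0 gives eigenvalues λ = -1, -3, 2.
For λ=-1: eigenvector (1,0,0).
For λ=-3: eigenvector (0,-1,0).
For λ=2: eigenvector (0,0,-1).
General solution: K_1e^(-t)(1,0,0) + K_2e^(-3t)(0,-1,0) + K_3e^(2t)(0,0,-1).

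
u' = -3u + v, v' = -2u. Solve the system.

Coefficient matrix A = [[-3, 1], [-2, 0]].
Characteristic polynomial det(A - λI) = λ^2 + 3λ + 2 = 0.
Eigenvalues λ = -2, -1.
For λ=-2: (A-λI) row 1 is [-1, 1], so an eigenvector is (1, 1).
For λ=-1: (A-λI) row 1 is [-2, 1], so an eigenvector is (-1, -2).
General solution: C_1e^(-2t)(1,1) + C_2e^(-t)(-1,-2).

u(t) = C_1e^(-2t) - C_2e^(-t), v(t) = C_1e^(-2t) - 2C_2e^(-t)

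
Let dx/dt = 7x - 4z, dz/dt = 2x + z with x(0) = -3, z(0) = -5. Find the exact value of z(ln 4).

1600

A = [[7,-4],[2,1]]; eigenvalues λ = 5, 3.
Eigenvectors: (2,1) for λ=5, (-1,-1) for λ=3.
From the initial condition, c_1 = 2, c_2 = 7.
z(ln 4) = (2)(4^5)(1) + (7)(4^3)(-1) = 1600.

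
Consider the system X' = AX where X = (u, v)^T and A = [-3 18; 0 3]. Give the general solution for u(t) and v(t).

Coefficient matrix A = [[-3, 18], [0, 3]].
Characteristic polynomial det(A - λI) = λ^2 - 9 = 0.
Eigenvalues λ = -3, 3.
For λ=-3: (A-λI) row 1 is [0, 18], so an eigenvector is (-1, 0).
For λ=3: (A-λI) row 1 is [-6, 18], so an eigenvector is (-3, -1).
General solution: c_1e^(-3t)(-1,0) + c_2e^(3t)(-3,-1).

u(t) = -c_1e^(-3t) - 3c_2e^(3t), v(t) = -c_2e^(3t)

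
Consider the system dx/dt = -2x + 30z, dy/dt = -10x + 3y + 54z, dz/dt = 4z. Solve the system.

Coefficient matrix A = [[-2, 0, 30], [-10, 3, 54], [0, 0, 4]].
det(A - λI) = 0 gives eigenvalues λ = -2, 3, 4.
For λ=-2: eigenvector (1,2,0).
For λ=3: eigenvector (0,1,0).
For λ=4: eigenvector (5,4,1).
General solution: c_1e^(-2t)(1,2,0) + c_2e^(3t)(0,1,0) + c_3e^(4t)(5,4,1).

x(t) = c_1e^(-2t) + 5c_3e^(4t), y(t) = 2c_1e^(-2t) + c_2e^(3t) + 4c_3e^(4t), z(t) = c_3e^(4t)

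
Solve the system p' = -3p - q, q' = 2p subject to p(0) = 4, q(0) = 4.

Coefficient matrix A = [[-3, -1], [2, 0]].
Characteristic polynomial det(A - λI) = λ^2 + 3λ + 2 = 0.
Eigenvalues λ = -2, -1.
For λ=-2: (A-λI) row 1 is [-1, -1], so an eigenvector is (-1, 1).
For λ=-1: (A-λI) row 1 is [-2, -1], so an eigenvector is (-1, 2).
General solution: C_1e^(-2t)(-1,1) + C_2e^(-t)(-1,2).
Applying p(0)=4, q(0)=4 gives C_1=-12, C_2=8.

p(t) = -8e^(-t) + 12e^(-2t), q(t) = 16e^(-t) - 12e^(-2t)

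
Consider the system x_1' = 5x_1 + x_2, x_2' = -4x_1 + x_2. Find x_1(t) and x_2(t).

x_1(t) = C_1e^(3t) + C_2te^(3t) + C_2e^(3t), x_2(t) = -2C_1e^(3t) - 2C_2te^(3t) - C_2e^(3t)

Coefficient matrix A = [[5, 1], [-4, 1]].
Characteristic polynomial det(A - λI) = λ^2 - 6λ + 9 = 0.
Single eigenvalue λ = 3 with algebraic multiplicity 2.
Eigenvector v = (1,-2); generalized eigenvector w with (A-λI)w=v is (1,-1).
General solution: e^(3t)[C_1·v + C_2·(t·v + w)].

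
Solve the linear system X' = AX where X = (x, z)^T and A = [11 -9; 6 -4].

Coefficient matrix A = [[11, -9], [6, -4]].
Characteristic polynomial det(A - λI) = λ^2 - 7λ + 10 = 0.
Eigenvalues λ = 5, 2.
For λ=5: (A-λI) row 1 is [6, -9], so an eigenvector is (3, 2).
For λ=2: (A-λI) row 1 is [9, -9], so an eigenvector is (-1, -1).
General solution: c_1e^(5t)(3,2) + c_2e^(2t)(-1,-1).

x(t) = 3c_1e^(5t) - c_2e^(2t), z(t) = 2c_1e^(5t) - c_2e^(2t)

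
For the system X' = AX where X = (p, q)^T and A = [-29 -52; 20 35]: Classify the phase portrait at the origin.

unstable spiral

A = [[-29,-52],[20,35]]; det(A-λI) = λ^2 - 6λ + 25.
λ = 3 ± 4i: positive real part.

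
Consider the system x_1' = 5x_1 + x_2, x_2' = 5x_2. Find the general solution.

Coefficient matrix A = [[5, 1], [0, 5]].
Characteristic polynomial det(A - λI) = λ^2 - 10λ + 25 = 0.
Single eigenvalue λ = 5 with algebraic multiplicity 2.
Eigenvector v = (-1,0); generalized eigenvector w with (A-λI)w=v is (-2,-1).
General solution: e^(5t)[K_1·v + K_2·(t·v + w)].

x_1(t) = -K_1e^(5t) - K_2te^(5t) - 2K_2e^(5t), x_2(t) = -K_2e^(5t)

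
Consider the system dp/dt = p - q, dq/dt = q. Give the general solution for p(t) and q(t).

p(t) = K_1e^(t) + K_2te^(t) + 3K_2e^(t), q(t) = -K_2e^(t)

Coefficient matrix A = [[1, -1], [0, 1]].
Characteristic polynomial det(A - λI) = λ^2 - 2λ + 1 = 0.
Single eigenvalue λ = 1 with algebraic multiplicity 2.
Eigenvector v = (1,0); generalized eigenvector w with (A-λI)w=v is (3,-1).
General solution: e^(t)[K_1·v + K_2·(t·v + w)].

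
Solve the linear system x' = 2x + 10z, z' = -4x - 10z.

Coefficient matrix A = [[2, 10], [-4, -10]].
Characteristic polynomial det(A - λI) = λ^2 + 8λ + 20 = 0.
Eigenvalues λ = -4 ± 2i (complex conjugate pair).
For λ=-4+2i: an eigenvector is (-1,1) - i(2,-1) = (-1 - 2i, 1 + i).
A real fundamental pair from Re and Im of e^((-4+2i)t)v: X_1 = e^(-4t)(cos(2t)·(-1,1) + sin(2t)·(2,-1)), X_2 = e^(-4t)(sin(2t)·(-1,1) - cos(2t)·(2,-1)).
General solution: c_1X_1 + c_2X_2.

x(t) = 2c_1e^(-4t)sin(2t) - c_1e^(-4t)cos(2t) - c_2e^(-4t)sin(2t) - 2c_2e^(-4t)cos(2t), z(t) = -c_1e^(-4t)sin(2t) + c_1e^(-4t)cos(2t) + c_2e^(-4t)sin(2t) + c_2e^(-4t)cos(2t)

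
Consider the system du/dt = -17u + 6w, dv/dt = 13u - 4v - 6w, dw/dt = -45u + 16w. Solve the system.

Coefficient matrix A = [[-17, 0, 6], [13, -4, -6], [-45, 0, 16]].
det(A - λI) = 0 gives eigenvalues λ = -4, -2, 1.
For λ=-4: eigenvector (0,1,0).
For λ=-2: eigenvector (2,-2,5).
For λ=1: eigenvector (1,-1,3).
General solution: c_1e^(-4t)(0,1,0) + c_2e^(-2t)(2,-2,5) + c_3e^(t)(1,-1,3).

u(t) = 2c_2e^(-2t) + c_3e^(t), v(t) = c_1e^(-4t) - 2c_2e^(-2t) - c_3e^(t), w(t) = 5c_2e^(-2t) + 3c_3e^(t)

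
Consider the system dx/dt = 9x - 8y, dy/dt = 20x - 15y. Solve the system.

Coefficient matrix A = [[9, -8], [20, -15]].
Characteristic polynomial det(A - λI) = λ^2 + 6λ + 25 = 0.
Eigenvalues λ = -3 ± 4i (complex conjugate pair).
For λ=-3+4i: an eigenvector is (-1,-2) - i(1,1) = (-1 - i, -2 - i).
A real fundamental pair from Re and Im of e^((-3+4i)t)v: X_1 = e^(-3t)(cos(4t)·(-1,-2) + sin(4t)·(1,1)), X_2 = e^(-3t)(sin(4t)·(-1,-2) - cos(4t)·(1,1)).
General solution: K_1X_1 + K_2X_2.

x(t) = K_1e^(-3t)sin(4t) - K_1e^(-3t)cos(4t) - K_2e^(-3t)sin(4t) - K_2e^(-3t)cos(4t), y(t) = K_1e^(-3t)sin(4t) - 2K_1e^(-3t)cos(4t) - 2K_2e^(-3t)sin(4t) - K_2e^(-3t)cos(4t)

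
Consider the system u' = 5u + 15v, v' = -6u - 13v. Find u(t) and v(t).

u(t) = 2c_1e^(-4t)sin(3t) - c_1e^(-4t)cos(3t) - c_2e^(-4t)sin(3t) - 2c_2e^(-4t)cos(3t), v(t) = -c_1e^(-4t)sin(3t) + c_1e^(-4t)cos(3t) + c_2e^(-4t)sin(3t) + c_2e^(-4t)cos(3t)

Coefficient matrix A = [[5, 15], [-6, -13]].
Characteristic polynomial det(A - λI) = λ^2 + 8λ + 25 = 0.
Eigenvalues λ = -4 ± 3i (complex conjugate pair).
For λ=-4+3i: an eigenvector is (-1,1) - i(2,-1) = (-1 - 2i, 1 + i).
A real fundamental pair from Re and Im of e^((-4+3i)t)v: X_1 = e^(-4t)(cos(3t)·(-1,1) + sin(3t)·(2,-1)), X_2 = e^(-4t)(sin(3t)·(-1,1) - cos(3t)·(2,-1)).
General solution: c_1X_1 + c_2X_2.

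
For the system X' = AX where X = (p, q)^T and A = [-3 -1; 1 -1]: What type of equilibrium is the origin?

stable improper node

A = [[-3,-1],[1,-1]]; det(A-λI) = λ^2 + 4λ + 4.
repeated λ = -2 with a single eigenvector.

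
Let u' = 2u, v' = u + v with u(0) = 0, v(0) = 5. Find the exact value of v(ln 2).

A = [[2,0],[1,1]]; eigenvalues λ = 2, 1.
Eigenvectors: (-1,-1) for λ=2, (0,1) for λ=1.
From the initial condition, c_1 = 0, c_2 = 5.
v(ln 2) = (0)(2^2)(-1) + (5)(2^1)(1) = 10.

10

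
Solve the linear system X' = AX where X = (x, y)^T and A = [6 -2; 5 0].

x(t) = -c_1e^(3t)sin(t) - c_1e^(3t)cos(t) - c_2e^(3t)sin(t) + c_2e^(3t)cos(t), y(t) = -2c_1e^(3t)sin(t) - c_1e^(3t)cos(t) - c_2e^(3t)sin(t) + 2c_2e^(3t)cos(t)

Coefficient matrix A = [[6, -2], [5, 0]].
Characteristic polynomial det(A - λI) = λ^2 - 6λ + 10 = 0.
Eigenvalues λ = 3 ± i (complex conjugate pair).
For λ=3+i: an eigenvector is (-1,-1) - i(-1,-2) = (-1 + i, -1 + 2i).
A real fundamental pair from Re and Im of e^((3+i)t)v: X_1 = e^(3t)(cos(t)·(-1,-1) + sin(t)·(-1,-2)), X_2 = e^(3t)(sin(t)·(-1,-1) - cos(t)·(-1,-2)).
General solution: c_1X_1 + c_2X_2.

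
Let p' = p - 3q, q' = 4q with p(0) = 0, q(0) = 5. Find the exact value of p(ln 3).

-390

A = [[1,-3],[0,4]]; eigenvalues λ = 1, 4.
Eigenvectors: (-1,0) for λ=1, (-1,1) for λ=4.
From the initial condition, c_1 = -5, c_2 = 5.
p(ln 3) = (-5)(3^1)(-1) + (5)(3^4)(-1) = -390.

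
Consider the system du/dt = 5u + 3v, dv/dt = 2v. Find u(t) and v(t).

u(t) = c_1e^(2t) + c_2e^(5t), v(t) = -c_1e^(2t)

Coefficient matrix A = [[5, 3], [0, 2]].
Characteristic polynomial det(A - λI) = λ^2 - 7λ + 10 = 0.
Eigenvalues λ = 2, 5.
For λ=2: (A-λI) row 1 is [3, 3], so an eigenvector is (1, -1).
For λ=5: (A-λI) row 1 is [0, 3], so an eigenvector is (1, 0).
General solution: c_1e^(2t)(1,-1) + c_2e^(5t)(1,0).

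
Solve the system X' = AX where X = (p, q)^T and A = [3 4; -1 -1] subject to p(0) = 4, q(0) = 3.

p(t) = 20te^(t) + 4e^(t), q(t) = -10te^(t) + 3e^(t)

Coefficient matrix A = [[3, 4], [-1, -1]].
Characteristic polynomial det(A - λI) = λ^2 - 2λ + 1 = 0.
Single eigenvalue λ = 1 with algebraic multiplicity 2.
Eigenvector v = (-2,1); generalized eigenvector w with (A-λI)w=v is (1,-1).
General solution: e^(t)[C_1·v + C_2·(t·v + w)].
Applying p(0)=4, q(0)=3 gives C_1=-7, C_2=-10.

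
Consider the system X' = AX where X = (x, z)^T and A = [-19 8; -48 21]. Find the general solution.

x(t) = K_1e^(-3t) - K_2e^(5t), z(t) = 2K_1e^(-3t) - 3K_2e^(5t)

Coefficient matrix A = [[-19, 8], [-48, 21]].
Characteristic polynomial det(A - λI) = λ^2 - 2λ - 15 = 0.
Eigenvalues λ = -3, 5.
For λ=-3: (A-λI) row 1 is [-16, 8], so an eigenvector is (1, 2).
For λ=5: (A-λI) row 1 is [-24, 8], so an eigenvector is (-1, -3).
General solution: K_1e^(-3t)(1,2) + K_2e^(5t)(-1,-3).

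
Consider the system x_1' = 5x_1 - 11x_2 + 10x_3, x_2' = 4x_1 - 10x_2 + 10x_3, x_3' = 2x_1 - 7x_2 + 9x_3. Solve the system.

Coefficient matrix A = [[5, -11, 10], [4, -10, 10], [2, -7, 9]].
det(A - λI) = 0 gives eigenvalues λ = 1, 4, -1.
For λ=1: eigenvector (3,2,1).
For λ=4: eigenvector (1,1,1).
For λ=-1: eigenvector (-2,-2,-1).
General solution: C_1e^(t)(3,2,1) + C_2e^(4t)(1,1,1) + C_3e^(-t)(-2,-2,-1).

x_1(t) = 3C_1e^(t) + C_2e^(4t) - 2C_3e^(-t), x_2(t) = 2C_1e^(t) + C_2e^(4t) - 2C_3e^(-t), x_3(t) = C_1e^(t) + C_2e^(4t) - C_3e^(-t)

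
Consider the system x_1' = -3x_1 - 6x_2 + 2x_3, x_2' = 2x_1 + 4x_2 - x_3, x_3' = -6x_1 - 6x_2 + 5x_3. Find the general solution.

Coefficient matrix A = [[-3, -6, 2], [2, 4, -1], [-6, -6, 5]].
det(A - λI) = 0 gives eigenvalues λ = 1, 2, 3.
For λ=1: eigenvector (3,-1,3).
For λ=2: eigenvector (-2,1,-2).
For λ=3: eigenvector (2,-1,3).
General solution: K_1e^(t)(3,-1,3) + K_2e^(2t)(-2,1,-2) + K_3e^(3t)(2,-1,3).

x_1(t) = 3K_1e^(t) - 2K_2e^(2t) + 2K_3e^(3t), x_2(t) = -K_1e^(t) + K_2e^(2t) - K_3e^(3t), x_3(t) = 3K_1e^(t) - 2K_2e^(2t) + 3K_3e^(3t)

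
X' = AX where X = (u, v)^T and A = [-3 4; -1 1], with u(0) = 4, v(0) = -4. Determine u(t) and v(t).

Coefficient matrix A = [[-3, 4], [-1, 1]].
Characteristic polynomial det(A - λI) = λ^2 + 2λ + 1 = 0.
Single eigenvalue λ = -1 with algebraic multiplicity 2.
Eigenvector v = (2,1); generalized eigenvector w with (A-λI)w=v is (1,1).
General solution: e^(-t)[c_1·v + c_2·(t·v + w)].
Applying u(0)=4, v(0)=-4 gives c_1=8, c_2=-12.

u(t) = -24te^(-t) + 4e^(-t), v(t) = -12te^(-t) - 4e^(-t)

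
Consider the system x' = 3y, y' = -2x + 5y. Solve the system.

x(t) = K_1e^(3t) + 3K_2e^(2t), y(t) = K_1e^(3t) + 2K_2e^(2t)

Coefficient matrix A = [[0, 3], [-2, 5]].
Characteristic polynomial det(A - λI) = λ^2 - 5λ + 6 = 0.
Eigenvalues λ = 3, 2.
For λ=3: (A-λI) row 1 is [-3, 3], so an eigenvector is (1, 1).
For λ=2: (A-λI) row 1 is [-2, 3], so an eigenvector is (3, 2).
General solution: K_1e^(3t)(1,1) + K_2e^(2t)(3,2).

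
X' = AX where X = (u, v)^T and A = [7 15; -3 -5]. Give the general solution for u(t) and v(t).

Coefficient matrix A = [[7, 15], [-3, -5]].
Characteristic polynomial det(A - λI) = λ^2 - 2λ + 10 = 0.
Eigenvalues λ = 1 ± 3i (complex conjugate pair).
For λ=1+3i: an eigenvector is (1,0) - i(2,-1) = (1 - 2i, 0 + i).
A real fundamental pair from Re and Im of e^((1+3i)t)v: X_1 = e^(t)(cos(3t)·(1,0) + sin(3t)·(2,-1)), X_2 = e^(t)(sin(3t)·(1,0) - cos(3t)·(2,-1)).
General solution: C_1X_1 + C_2X_2.

u(t) = 2C_1e^(t)sin(3t) + C_1e^(t)cos(3t) + C_2e^(t)sin(3t) - 2C_2e^(t)cos(3t), v(t) = -C_1e^(t)sin(3t) + C_2e^(t)cos(3t)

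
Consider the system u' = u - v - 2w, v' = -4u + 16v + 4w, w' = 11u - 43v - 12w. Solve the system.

u(t) = 4C_1e^(2t) + C_2e^(-t) + C_3e^(4t), v(t) = 2C_1e^(2t) + C_3e^(4t), w(t) = -3C_1e^(2t) + C_2e^(-t) - 2C_3e^(4t)

Coefficient matrix A = [[1, -1, -2], [-4, 16, 4], [11, -43, -12]].
det(A - λI) = 0 gives eigenvalues λ = 2, -1, 4.
For λ=2: eigenvector (4,2,-3).
For λ=-1: eigenvector (1,0,1).
For λ=4: eigenvector (1,1,-2).
General solution: C_1e^(2t)(4,2,-3) + C_2e^(-t)(1,0,1) + C_3e^(4t)(1,1,-2).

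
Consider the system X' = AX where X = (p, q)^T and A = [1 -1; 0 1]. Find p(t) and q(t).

Coefficient matrix A = [[1, -1], [0, 1]].
Characteristic polynomial det(A - λI) = λ^2 - 2λ + 1 = 0.
Single eigenvalue λ = 1 with algebraic multiplicity 2.
Eigenvector v = (-1,0); generalized eigenvector w with (A-λI)w=v is (-2,1).
General solution: e^(t)[K_1·v + K_2·(t·v + w)].

p(t) = -K_1e^(t) - K_2te^(t) - 2K_2e^(t), q(t) = K_2e^(t)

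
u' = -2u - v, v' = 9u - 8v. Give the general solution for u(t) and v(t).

u(t) = c_1e^(-5t) + c_2te^(-5t) + c_2e^(-5t), v(t) = 3c_1e^(-5t) + 3c_2te^(-5t) + 2c_2e^(-5t)

Coefficient matrix A = [[-2, -1], [9, -8]].
Characteristic polynomial det(A - λI) = λ^2 + 10λ + 25 = 0.
Single eigenvalue λ = -5 with algebraic multiplicity 2.
Eigenvector v = (1,3); generalized eigenvector w with (A-λI)w=v is (1,2).
General solution: e^(-5t)[c_1·v + c_2·(t·v + w)].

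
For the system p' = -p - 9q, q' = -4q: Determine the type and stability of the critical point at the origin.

A = [[-1,-9],[0,-4]]; det(A-λI) = λ^2 + 5λ + 4.
λ = -1, -4: both negative.

stable node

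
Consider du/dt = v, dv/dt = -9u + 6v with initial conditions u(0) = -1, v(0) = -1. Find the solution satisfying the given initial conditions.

Coefficient matrix A = [[0, 1], [-9, 6]].
Characteristic polynomial det(A - λI) = λ^2 - 6λ + 9 = 0.
Single eigenvalue λ = 3 with algebraic multiplicity 2.
Eigenvector v = (-1,-3); generalized eigenvector w with (A-λI)w=v is (1,2).
General solution: e^(3t)[K_1·v + K_2·(t·v + w)].
Applying u(0)=-1, v(0)=-1 gives K_1=-1, K_2=-2.

u(t) = 2te^(3t) - e^(3t), v(t) = 6te^(3t) - e^(3t)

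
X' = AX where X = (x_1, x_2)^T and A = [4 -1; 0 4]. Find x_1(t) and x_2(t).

x_1(t) = K_1e^(4t) + K_2te^(4t) + 2K_2e^(4t), x_2(t) = -K_2e^(4t)

Coefficient matrix A = [[4, -1], [0, 4]].
Characteristic polynomial det(A - λI) = λ^2 - 8λ + 16 = 0.
Single eigenvalue λ = 4 with algebraic multiplicity 2.
Eigenvector v = (1,0); generalized eigenvector w with (A-λI)w=v is (2,-1).
General solution: e^(4t)[K_1·v + K_2·(t·v + w)].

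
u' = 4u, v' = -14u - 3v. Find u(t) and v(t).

Coefficient matrix A = [[4, 0], [-14, -3]].
Characteristic polynomial det(A - λI) = λ^2 - λ - 12 = 0.
Eigenvalues λ = -3, 4.
For λ=-3: (A-λI) row 1 is [7, 0], so an eigenvector is (0, -1).
For λ=4: (A-λI) row 2 is [-14, -7], so an eigenvector is (-1, 2).
General solution: c_1e^(-3t)(0,-1) + c_2e^(4t)(-1,2).

u(t) = -c_2e^(4t), v(t) = -c_1e^(-3t) + 2c_2e^(4t)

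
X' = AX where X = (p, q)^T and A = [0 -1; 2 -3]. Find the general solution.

p(t) = C_1e^(-2t) + C_2e^(-t), q(t) = 2C_1e^(-2t) + C_2e^(-t)

Coefficient matrix A = [[0, -1], [2, -3]].
Characteristic polynomial det(A - λI) = λ^2 + 3λ + 2 = 0.
Eigenvalues λ = -2, -1.
For λ=-2: (A-λI) row 1 is [2, -1], so an eigenvector is (1, 2).
For λ=-1: (A-λI) row 1 is [1, -1], so an eigenvector is (1, 1).
General solution: C_1e^(-2t)(1,2) + C_2e^(-t)(1,1).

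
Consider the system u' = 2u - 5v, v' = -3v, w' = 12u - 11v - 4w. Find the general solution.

Coefficient matrix A = [[2, -5, 0], [0, -3, 0], [12, -11, -4]].
det(A - λI) = 0 gives eigenvalues λ = 2, -3, -4.
For λ=2: eigenvector (1,0,2).
For λ=-3: eigenvector (1,1,1).
For λ=-4: eigenvector (0,0,1).
General solution: c_1e^(2t)(1,0,2) + c_2e^(-3t)(1,1,1) + c_3e^(-4t)(0,0,1).

u(t) = c_1e^(2t) + c_2e^(-3t), v(t) = c_2e^(-3t), w(t) = 2c_1e^(2t) + c_2e^(-3t) + c_3e^(-4t)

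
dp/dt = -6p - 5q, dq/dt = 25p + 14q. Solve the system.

Coefficient matrix A = [[-6, -5], [25, 14]].
Characteristic polynomial det(A - λI) = λ^2 - 8λ + 41 = 0.
Eigenvalues λ = 4 ± 5i (complex conjugate pair).
For λ=4+5i: an eigenvector is (0,1) - i(-1,2) = (0 + i, 1 - 2i).
A real fundamental pair from Re and Im of e^((4+5i)t)v: X_1 = e^(4t)(cos(5t)·(0,1) + sin(5t)·(-1,2)), X_2 = e^(4t)(sin(5t)·(0,1) - cos(5t)·(-1,2)).
General solution: C_1X_1 + C_2X_2.

p(t) = -C_1e^(4t)sin(5t) + C_2e^(4t)cos(5t), q(t) = 2C_1e^(4t)sin(5t) + C_1e^(4t)cos(5t) + C_2e^(4t)sin(5t) - 2C_2e^(4t)cos(5t)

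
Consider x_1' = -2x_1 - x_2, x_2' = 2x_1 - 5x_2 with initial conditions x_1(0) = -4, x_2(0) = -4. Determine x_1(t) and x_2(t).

x_1(t) = -4e^(-3t), x_2(t) = -4e^(-3t)

Coefficient matrix A = [[-2, -1], [2, -5]].
Characteristic polynomial det(A - λI) = λ^2 + 7λ + 12 = 0.
Eigenvalues λ = -3, -4.
For λ=-3: (A-λI) row 1 is [1, -1], so an eigenvector is (1, 1).
For λ=-4: (A-λI) row 1 is [2, -1], so an eigenvector is (-1, -2).
General solution: K_1e^(-3t)(1,1) + K_2e^(-4t)(-1,-2).
Applying x_1(0)=-4, x_2(0)=-4 gives K_1=-4, K_2=0.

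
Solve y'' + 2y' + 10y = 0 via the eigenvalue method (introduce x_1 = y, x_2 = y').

y(t) = C_1e^(-t)cos(3t) + C_2e^(-t)sin(3t)

Let x_1 = y, x_2 = y'. Then x_1' = x_2 and x_2' = -10x_1 - 2x_2.
A = [[0,1],[-10,-2]]; det(A-λI) = λ^2 + 2λ + 10.
Eigenvalues λ = -1 ± 3i.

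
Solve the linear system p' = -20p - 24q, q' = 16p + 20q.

Coefficient matrix A = [[-20, -24], [16, 20]].
Characteristic polynomial det(A - λI) = λ^2 - 16 = 0.
Eigenvalues λ = 4, -4.
For λ=4: (A-λI) row 1 is [-24, -24], so an eigenvector is (-1, 1).
For λ=-4: (A-λI) row 1 is [-16, -24], so an eigenvector is (-3, 2).
General solution: C_1e^(4t)(-1,1) + C_2e^(-4t)(-3,2).

p(t) = -C_1e^(4t) - 3C_2e^(-4t), q(t) = C_1e^(4t) + 2C_2e^(-4t)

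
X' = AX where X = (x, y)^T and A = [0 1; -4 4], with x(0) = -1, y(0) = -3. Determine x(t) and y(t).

x(t) = -te^(2t) - e^(2t), y(t) = -2te^(2t) - 3e^(2t)

Coefficient matrix A = [[0, 1], [-4, 4]].
Characteristic polynomial det(A - λI) = λ^2 - 4λ + 4 = 0.
Single eigenvalue λ = 2 with algebraic multiplicity 2.
Eigenvector v = (-1,-2); generalized eigenvector w with (A-λI)w=v is (1,1).
General solution: e^(2t)[C_1·v + C_2·(t·v + w)].
Applying x(0)=-1, y(0)=-3 gives C_1=2, C_2=1.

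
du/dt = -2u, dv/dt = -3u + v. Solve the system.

Coefficient matrix A = [[-2, 0], [-3, 1]].
Characteristic polynomial det(A - λI) = λ^2 + λ - 2 = 0.
Eigenvalues λ = 1, -2.
For λ=1: (A-λI) row 1 is [-3, 0], so an eigenvector is (0, 1).
For λ=-2: (A-λI) row 2 is [-3, 3], so an eigenvector is (-1, -1).
General solution: c_1e^(t)(0,1) + c_2e^(-2t)(-1,-1).

u(t) = -c_2e^(-2t), v(t) = c_1e^(t) - c_2e^(-2t)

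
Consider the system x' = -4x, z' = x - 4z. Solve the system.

Coefficient matrix A = [[-4, 0], [1, -4]].
Characteristic polynomial det(A - λI) = λ^2 + 8λ + 16 = 0.
Single eigenvalue λ = -4 with algebraic multiplicity 2.
Eigenvector v = (0,1); generalized eigenvector w with (A-λI)w=v is (1,-1).
General solution: e^(-4t)[K_1·v + K_2·(t·v + w)].

x(t) = K_2e^(-4t), z(t) = K_1e^(-4t) + K_2te^(-4t) - K_2e^(-4t)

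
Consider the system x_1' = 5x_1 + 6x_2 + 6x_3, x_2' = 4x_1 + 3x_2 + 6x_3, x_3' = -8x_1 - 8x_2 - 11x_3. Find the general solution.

Coefficient matrix A = [[5, 6, 6], [4, 3, 6], [-8, -8, -11]].
det(A - λI) = 0 gives eigenvalues λ = 1, -1, -3.
For λ=1: eigenvector (3,0,-2).
For λ=-1: eigenvector (-1,1,0).
For λ=-3: eigenvector (0,-1,1).
General solution: C_1e^(t)(3,0,-2) + C_2e^(-t)(-1,1,0) + C_3e^(-3t)(0,-1,1).

x_1(t) = 3C_1e^(t) - C_2e^(-t), x_2(t) = C_2e^(-t) - C_3e^(-3t), x_3(t) = -2C_1e^(t) + C_3e^(-3t)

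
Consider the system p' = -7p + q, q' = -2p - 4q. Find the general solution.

p(t) = C_1e^(-6t) - C_2e^(-5t), q(t) = C_1e^(-6t) - 2C_2e^(-5t)

Coefficient matrix A = [[-7, 1], [-2, -4]].
Characteristic polynomial det(A - λI) = λ^2 + 11λ + 30 = 0.
Eigenvalues λ = -6, -5.
For λ=-6: (A-λI) row 1 is [-1, 1], so an eigenvector is (1, 1).
For λ=-5: (A-λI) row 1 is [-2, 1], so an eigenvector is (-1, -2).
General solution: C_1e^(-6t)(1,1) + C_2e^(-5t)(-1,-2).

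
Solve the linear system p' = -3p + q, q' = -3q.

p(t) = -c_1e^(-3t) - c_2te^(-3t) + 3c_2e^(-3t), q(t) = -c_2e^(-3t)

Coefficient matrix A = [[-3, 1], [0, -3]].
Characteristic polynomial det(A - λI) = λ^2 + 6λ + 9 = 0.
Single eigenvalue λ = -3 with algebraic multiplicity 2.
Eigenvector v = (-1,0); generalized eigenvector w with (A-λI)w=v is (3,-1).
General solution: e^(-3t)[c_1·v + c_2·(t·v + w)].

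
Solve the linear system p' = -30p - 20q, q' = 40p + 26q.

p(t) = K_1e^(-2t)sin(4t) + 2K_1e^(-2t)cos(4t) + 2K_2e^(-2t)sin(4t) - K_2e^(-2t)cos(4t), q(t) = -K_1e^(-2t)sin(4t) - 3K_1e^(-2t)cos(4t) - 3K_2e^(-2t)sin(4t) + K_2e^(-2t)cos(4t)

Coefficient matrix A = [[-30, -20], [40, 26]].
Characteristic polynomial det(A - λI) = λ^2 + 4λ + 20 = 0.
Eigenvalues λ = -2 ± 4i (complex conjugate pair).
For λ=-2+4i: an eigenvector is (2,-3) - i(1,-1) = (2 - i, -3 + i).
A real fundamental pair from Re and Im of e^((-2+4i)t)v: X_1 = e^(-2t)(cos(4t)·(2,-3) + sin(4t)·(1,-1)), X_2 = e^(-2t)(sin(4t)·(2,-3) - cos(4t)·(1,-1)).
General solution: K_1X_1 + K_2X_2.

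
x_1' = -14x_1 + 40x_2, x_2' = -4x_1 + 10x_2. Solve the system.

Coefficient matrix A = [[-14, 40], [-4, 10]].
Characteristic polynomial det(A - λI) = λ^2 + 4λ + 20 = 0.
Eigenvalues λ = -2 ± 4i (complex conjugate pair).
For λ=-2+4i: an eigenvector is (3,1) - i(1,0) = (3 - i, 1).
A real fundamental pair from Re and Im of e^((-2+4i)t)v: X_1 = e^(-2t)(cos(4t)·(3,1) + sin(4t)·(1,0)), X_2 = e^(-2t)(sin(4t)·(3,1) - cos(4t)·(1,0)).
General solution: c_1X_1 + c_2X_2.

x_1(t) = c_1e^(-2t)sin(4t) + 3c_1e^(-2t)cos(4t) + 3c_2e^(-2t)sin(4t) - c_2e^(-2t)cos(4t), x_2(t) = c_1e^(-2t)cos(4t) + c_2e^(-2t)sin(4t)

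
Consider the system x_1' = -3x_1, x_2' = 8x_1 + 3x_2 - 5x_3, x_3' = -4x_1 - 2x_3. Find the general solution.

x_1(t) = c_1e^(-3t), x_2(t) = 2c_1e^(-3t) + c_2e^(3t) + c_3e^(-2t), x_3(t) = 4c_1e^(-3t) + c_3e^(-2t)

Coefficient matrix A = [[-3, 0, 0], [8, 3, -5], [-4, 0, -2]].
det(A - λI) = 0 gives eigenvalues λ = -3, 3, -2.
For λ=-3: eigenvector (1,2,4).
For λ=3: eigenvector (0,1,0).
For λ=-2: eigenvector (0,1,1).
General solution: c_1e^(-3t)(1,2,4) + c_2e^(3t)(0,1,0) + c_3e^(-2t)(0,1,1).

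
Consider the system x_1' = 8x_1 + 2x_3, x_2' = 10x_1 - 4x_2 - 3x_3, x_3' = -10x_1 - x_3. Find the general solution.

x_1(t) = C_1e^(4t) - 2C_3e^(3t), x_2(t) = 2C_1e^(4t) + C_2e^(-4t) - 5C_3e^(3t), x_3(t) = -2C_1e^(4t) + 5C_3e^(3t)

Coefficient matrix A = [[8, 0, 2], [10, -4, -3], [-10, 0, -1]].
det(A - λI) = 0 gives eigenvalues λ = 4, -4, 3.
For λ=4: eigenvector (1,2,-2).
For λ=-4: eigenvector (0,1,0).
For λ=3: eigenvector (-2,-5,5).
General solution: C_1e^(4t)(1,2,-2) + C_2e^(-4t)(0,1,0) + C_3e^(3t)(-2,-5,5).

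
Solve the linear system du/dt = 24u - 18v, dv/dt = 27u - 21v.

u(t) = 2c_1e^(-3t) - c_2e^(6t), v(t) = 3c_1e^(-3t) - c_2e^(6t)

Coefficient matrix A = [[24, -18], [27, -21]].
Characteristic polynomial det(A - λI) = λ^2 - 3λ - 18 = 0.
Eigenvalues λ = -3, 6.
For λ=-3: (A-λI) row 1 is [27, -18], so an eigenvector is (2, 3).
For λ=6: (A-λI) row 1 is [18, -18], so an eigenvector is (-1, -1).
General solution: c_1e^(-3t)(2,3) + c_2e^(6t)(-1,-1).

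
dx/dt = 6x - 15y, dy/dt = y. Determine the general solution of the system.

x(t) = -3C_1e^(t) + C_2e^(6t), y(t) = -C_1e^(t)

Coefficient matrix A = [[6, -15], [0, 1]].
Characteristic polynomial det(A - λI) = λ^2 - 7λ + 6 = 0.
Eigenvalues λ = 1, 6.
For λ=1: (A-λI) row 1 is [5, -15], so an eigenvector is (-3, -1).
For λ=6: (A-λI) row 1 is [0, -15], so an eigenvector is (1, 0).
General solution: C_1e^(t)(-3,-1) + C_2e^(6t)(1,0).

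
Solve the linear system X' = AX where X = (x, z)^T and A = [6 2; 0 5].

x(t) = -C_1e^(6t) - 2C_2e^(5t), z(t) = C_2e^(5t)

Coefficient matrix A = [[6, 2], [0, 5]].
Characteristic polynomial det(A - λI) = λ^2 - 11λ + 30 = 0.
Eigenvalues λ = 6, 5.
For λ=6: (A-λI) row 1 is [0, 2], so an eigenvector is (-1, 0).
For λ=5: (A-λI) row 1 is [1, 2], so an eigenvector is (-2, 1).
General solution: C_1e^(6t)(-1,0) + C_2e^(5t)(-2,1).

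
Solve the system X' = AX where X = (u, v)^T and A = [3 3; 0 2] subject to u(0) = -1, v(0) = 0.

Coefficient matrix A = [[3, 3], [0, 2]].
Characteristic polynomial det(A - λI) = λ^2 - 5λ + 6 = 0.
Eigenvalues λ = 3, 2.
For λ=3: (A-λI) row 1 is [0, 3], so an eigenvector is (1, 0).
For λ=2: (A-λI) row 1 is [1, 3], so an eigenvector is (-3, 1).
General solution: C_1e^(3t)(1,0) + C_2e^(2t)(-3,1).
Applying u(0)=-1, v(0)=0 gives C_1=-1, C_2=0.

u(t) = -e^(3t), v(t) = 0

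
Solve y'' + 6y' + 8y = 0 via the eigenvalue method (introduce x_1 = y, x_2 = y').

Let x_1 = y, x_2 = y'. Then x_1' = x_2 and x_2' = -8x_1 - 6x_2.
A = [[0,1],[-8,-6]]; det(A-λI) = λ^2 + 6λ + 8.
Eigenvalues λ = -2, -4 with eigenvectors (1,-2), (1,-4).

y(t) = c_1e^(-2t) + c_2e^(-4t)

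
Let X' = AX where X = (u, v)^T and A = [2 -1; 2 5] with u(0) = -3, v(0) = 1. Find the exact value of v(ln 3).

A = [[2,-1],[2,5]]; eigenvalues λ = 3, 4.
Eigenvectors: (1,-1) for λ=3, (-1,2) for λ=4.
From the initial condition, c_1 = -5, c_2 = -2.
v(ln 3) = (-5)(3^3)(-1) + (-2)(3^4)(2) = -189.

-189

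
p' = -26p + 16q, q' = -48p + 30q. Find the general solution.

p(t) = -C_1e^(6t) + 2C_2e^(-2t), q(t) = -2C_1e^(6t) + 3C_2e^(-2t)

Coefficient matrix A = [[-26, 16], [-48, 30]].
Characteristic polynomial det(A - λI) = λ^2 - 4λ - 12 = 0.
Eigenvalues λ = 6, -2.
For λ=6: (A-λI) row 1 is [-32, 16], so an eigenvector is (-1, -2).
For λ=-2: (A-λI) row 1 is [-24, 16], so an eigenvector is (2, 3).
General solution: C_1e^(6t)(-1,-2) + C_2e^(-2t)(2,3).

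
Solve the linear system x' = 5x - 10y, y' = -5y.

x(t) = K_1e^(5t) - K_2e^(-5t), y(t) = -K_2e^(-5t)

Coefficient matrix A = [[5, -10], [0, -5]].
Characteristic polynomial det(A - λI) = λ^2 - 25 = 0.
Eigenvalues λ = 5, -5.
For λ=5: (A-λI) row 1 is [0, -10], so an eigenvector is (1, 0).
For λ=-5: (A-λI) row 1 is [10, -10], so an eigenvector is (-1, -1).
General solution: K_1e^(5t)(1,0) + K_2e^(-5t)(-1,-1).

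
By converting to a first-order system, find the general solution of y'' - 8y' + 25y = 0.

Let x_1 = y, x_2 = y'. Then x_1' = x_2 and x_2' = -25x_1 + 8x_2.
A = [[0,1],[-25,8]]; det(A-λI) = λ^2 - 8λ + 25.
Eigenvalues λ = 4 ± 3i.

y(t) = c_1e^(4t)cos(3t) + c_2e^(4t)sin(3t)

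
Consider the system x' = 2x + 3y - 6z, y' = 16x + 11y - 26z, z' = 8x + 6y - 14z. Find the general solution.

x(t) = K_1e^(2t) - K_2e^(-t), y(t) = 4K_1e^(2t) - 3K_2e^(-t) + 2K_3e^(-2t), z(t) = 2K_1e^(2t) - 2K_2e^(-t) + K_3e^(-2t)

Coefficient matrix A = [[2, 3, -6], [16, 11, -26], [8, 6, -14]].
det(A - λI) = 0 gives eigenvalues λ = 2, -1, -2.
For λ=2: eigenvector (1,4,2).
For λ=-1: eigenvector (-1,-3,-2).
For λ=-2: eigenvector (0,2,1).
General solution: K_1e^(2t)(1,4,2) + K_2e^(-t)(-1,-3,-2) + K_3e^(-2t)(0,2,1).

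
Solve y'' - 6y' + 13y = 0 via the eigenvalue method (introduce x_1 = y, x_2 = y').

Let x_1 = y, x_2 = y'. Then x_1' = x_2 and x_2' = -13x_1 + 6x_2.
A = [[0,1],[-13,6]]; det(A-λI) = λ^2 - 6λ + 13.
Eigenvalues λ = 3 ± 2i.

y(t) = C_1e^(3t)cos(2t) + C_2e^(3t)sin(2t)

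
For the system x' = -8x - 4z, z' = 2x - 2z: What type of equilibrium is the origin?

stable node

A = [[-8,-4],[2,-2]]; det(A-λI) = λ^2 + 10λ + 24.
λ = -4, -6: both negative.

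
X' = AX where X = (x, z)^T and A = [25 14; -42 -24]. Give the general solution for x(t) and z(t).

Coefficient matrix A = [[25, 14], [-42, -24]].
Characteristic polynomial det(A - λI) = λ^2 - λ - 12 = 0.
Eigenvalues λ = 4, -3.
For λ=4: (A-λI) row 1 is [21, 14], so an eigenvector is (2, -3).
For λ=-3: (A-λI) row 1 is [28, 14], so an eigenvector is (-1, 2).
General solution: C_1e^(4t)(2,-3) + C_2e^(-3t)(-1,2).

x(t) = 2C_1e^(4t) - C_2e^(-3t), z(t) = -3C_1e^(4t) + 2C_2e^(-3t)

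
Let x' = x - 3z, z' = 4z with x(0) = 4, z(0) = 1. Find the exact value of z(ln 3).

81

A = [[1,-3],[0,4]]; eigenvalues λ = 1, 4.
Eigenvectors: (1,0) for λ=1, (1,-1) for λ=4.
From the initial condition, c_1 = 5, c_2 = -1.
z(ln 3) = (5)(3^1)(0) + (-1)(3^4)(-1) = 81.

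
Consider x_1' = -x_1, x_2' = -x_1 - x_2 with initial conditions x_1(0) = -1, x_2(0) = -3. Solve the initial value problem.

Coefficient matrix A = [[-1, 0], [-1, -1]].
Characteristic polynomial det(A - λI) = λ^2 + 2λ + 1 = 0.
Single eigenvalue λ = -1 with algebraic multiplicity 2.
Eigenvector v = (0,-1); generalized eigenvector w with (A-λI)w=v is (1,2).
General solution: e^(-t)[C_1·v + C_2·(t·v + w)].
Applying x_1(0)=-1, x_2(0)=-3 gives C_1=1, C_2=-1.

x_1(t) = -e^(-t), x_2(t) = te^(-t) - 3e^(-t)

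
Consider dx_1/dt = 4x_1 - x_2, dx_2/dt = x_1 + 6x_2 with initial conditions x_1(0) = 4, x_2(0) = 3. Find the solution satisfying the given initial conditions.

Coefficient matrix A = [[4, -1], [1, 6]].
Characteristic polynomial det(A - λI) = λ^2 - 10λ + 25 = 0.
Single eigenvalue λ = 5 with algebraic multiplicity 2.
Eigenvector v = (-1,1); generalized eigenvector w with (A-λI)w=v is (0,1).
General solution: e^(5t)[C_1·v + C_2·(t·v + w)].
Applying x_1(0)=4, x_2(0)=3 gives C_1=-4, C_2=7.

x_1(t) = -7te^(5t) + 4e^(5t), x_2(t) = 7te^(5t) + 3e^(5t)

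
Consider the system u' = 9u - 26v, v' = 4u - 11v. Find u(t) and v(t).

Coefficient matrix A = [[9, -26], [4, -11]].
Characteristic polynomial det(A - λI) = λ^2 + 2λ + 5 = 0.
Eigenvalues λ = -1 ± 2i (complex conjugate pair).
For λ=-1+2i: an eigenvector is (2,1) - i(-3,-1) = (2 + 3i, 1 + i).
A real fundamental pair from Re and Im of e^((-1+2i)t)v: X_1 = e^(-t)(cos(2t)·(2,1) + sin(2t)·(-3,-1)), X_2 = e^(-t)(sin(2t)·(2,1) - cos(2t)·(-3,-1)).
General solution: c_1X_1 + c_2X_2.

u(t) = -3c_1e^(-t)sin(2t) + 2c_1e^(-t)cos(2t) + 2c_2e^(-t)sin(2t) + 3c_2e^(-t)cos(2t), v(t) = -c_1e^(-t)sin(2t) + c_1e^(-t)cos(2t) + c_2e^(-t)sin(2t) + c_2e^(-t)cos(2t)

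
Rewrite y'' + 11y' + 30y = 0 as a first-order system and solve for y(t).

Let x_1 = y, x_2 = y'. Then x_1' = x_2 and x_2' = -30x_1 - 11x_2.
A = [[0,1],[-30,-11]]; det(A-λI) = λ^2 + 11λ + 30.
Eigenvalues λ = -6, -5 with eigenvectors (1,-6), (1,-5).

y(t) = K_1e^(-6t) + K_2e^(-5t)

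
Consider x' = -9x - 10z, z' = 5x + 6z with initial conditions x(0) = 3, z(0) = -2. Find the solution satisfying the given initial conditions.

x(t) = e^(t) + 2e^(-4t), z(t) = -e^(t) - e^(-4t)

Coefficient matrix A = [[-9, -10], [5, 6]].
Characteristic polynomial det(A - λI) = λ^2 + 3λ - 4 = 0.
Eigenvalues λ = -4, 1.
For λ=-4: (A-λI) row 1 is [-5, -10], so an eigenvector is (-2, 1).
For λ=1: (A-λI) row 1 is [-10, -10], so an eigenvector is (1, -1).
General solution: C_1e^(-4t)(-2,1) + C_2e^(t)(1,-1).
Applying x(0)=3, z(0)=-2 gives C_1=-1, C_2=1.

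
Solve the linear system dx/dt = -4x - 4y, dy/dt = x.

Coefficient matrix A = [[-4, -4], [1, 0]].
Characteristic polynomial det(A - λI) = λ^2 + 4λ + 4 = 0.
Single eigenvalue λ = -2 with algebraic multiplicity 2.
Eigenvector v = (2,-1); generalized eigenvector w with (A-λI)w=v is (-1,0).
General solution: e^(-2t)[K_1·v + K_2·(t·v + w)].

x(t) = 2K_1e^(-2t) + 2K_2te^(-2t) - K_2e^(-2t), y(t) = -K_1e^(-2t) - K_2te^(-2t)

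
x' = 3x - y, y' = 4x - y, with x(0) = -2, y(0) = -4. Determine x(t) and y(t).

x(t) = -2e^(t), y(t) = -4e^(t)

Coefficient matrix A = [[3, -1], [4, -1]].
Characteristic polynomial det(A - λI) = λ^2 - 2λ + 1 = 0.
Single eigenvalue λ = 1 with algebraic multiplicity 2.
Eigenvector v = (-1,-2); generalized eigenvector w with (A-λI)w=v is (1,3).
General solution: e^(t)[c_1·v + c_2·(t·v + w)].
Applying x(0)=-2, y(0)=-4 gives c_1=2, c_2=0.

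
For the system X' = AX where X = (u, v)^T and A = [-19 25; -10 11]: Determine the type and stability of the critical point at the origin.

stable spiral

A = [[-19,25],[-10,11]]; det(A-λI) = λ^2 + 8λ + 41.
λ = -4 ± 5i: negative real part.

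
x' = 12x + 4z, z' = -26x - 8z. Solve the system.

x(t) = K_1e^(2t)sin(2t) + K_1e^(2t)cos(2t) + K_2e^(2t)sin(2t) - K_2e^(2t)cos(2t), z(t) = -3K_1e^(2t)sin(2t) - 2K_1e^(2t)cos(2t) - 2K_2e^(2t)sin(2t) + 3K_2e^(2t)cos(2t)

Coefficient matrix A = [[12, 4], [-26, -8]].
Characteristic polynomial det(A - λI) = λ^2 - 4λ + 8 = 0.
Eigenvalues λ = 2 ± 2i (complex conjugate pair).
For λ=2+2i: an eigenvector is (1,-2) - i(1,-3) = (1 - i, -2 + 3i).
A real fundamental pair from Re and Im of e^((2+2i)t)v: X_1 = e^(2t)(cos(2t)·(1,-2) + sin(2t)·(1,-3)), X_2 = e^(2t)(sin(2t)·(1,-2) - cos(2t)·(1,-3)).
General solution: K_1X_1 + K_2X_2.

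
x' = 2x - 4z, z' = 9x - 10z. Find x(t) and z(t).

x(t) = 2K_1e^(-4t) + 2K_2te^(-4t) - K_2e^(-4t), z(t) = 3K_1e^(-4t) + 3K_2te^(-4t) - 2K_2e^(-4t)

Coefficient matrix A = [[2, -4], [9, -10]].
Characteristic polynomial det(A - λI) = λ^2 + 8λ + 16 = 0.
Single eigenvalue λ = -4 with algebraic multiplicity 2.
Eigenvector v = (2,3); generalized eigenvector w with (A-λI)w=v is (-1,-2).
General solution: e^(-4t)[K_1·v + K_2·(t·v + w)].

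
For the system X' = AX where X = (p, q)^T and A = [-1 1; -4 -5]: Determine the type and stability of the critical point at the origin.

A = [[-1,1],[-4,-5]]; det(A-λI) = λ^2 + 6λ + 9.
repeated λ = -3 with a single eigenvector.

stable improper node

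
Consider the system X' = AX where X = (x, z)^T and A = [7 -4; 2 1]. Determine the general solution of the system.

x(t) = K_1e^(3t) - 2K_2e^(5t), z(t) = K_1e^(3t) - K_2e^(5t)

Coefficient matrix A = [[7, -4], [2, 1]].
Characteristic polynomial det(A - λI) = λ^2 - 8λ + 15 = 0.
Eigenvalues λ = 3, 5.
For λ=3: (A-λI) row 1 is [4, -4], so an eigenvector is (1, 1).
For λ=5: (A-λI) row 1 is [2, -4], so an eigenvector is (-2, -1).
General solution: K_1e^(3t)(1,1) + K_2e^(5t)(-2,-1).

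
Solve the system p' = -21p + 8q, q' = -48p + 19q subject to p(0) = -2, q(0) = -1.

Coefficient matrix A = [[-21, 8], [-48, 19]].
Characteristic polynomial det(A - λI) = λ^2 + 2λ - 15 = 0.
Eigenvalues λ = -5, 3.
For λ=-5: (A-λI) row 1 is [-16, 8], so an eigenvector is (-1, -2).
For λ=3: (A-λI) row 1 is [-24, 8], so an eigenvector is (-1, -3).
General solution: K_1e^(-5t)(-1,-2) + K_2e^(3t)(-1,-3).
Applying p(0)=-2, q(0)=-1 gives K_1=5, K_2=-3.

p(t) = 3e^(3t) - 5e^(-5t), q(t) = 9e^(3t) - 10e^(-5t)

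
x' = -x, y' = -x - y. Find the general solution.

x(t) = C_2e^(-t), y(t) = -C_1e^(-t) - C_2te^(-t)

Coefficient matrix A = [[-1, 0], [-1, -1]].
Characteristic polynomial det(A - λI) = λ^2 + 2λ + 1 = 0.
Single eigenvalue λ = -1 with algebraic multiplicity 2.
Eigenvector v = (0,-1); generalized eigenvector w with (A-λI)w=v is (1,0).
General solution: e^(-t)[C_1·v + C_2·(t·v + w)].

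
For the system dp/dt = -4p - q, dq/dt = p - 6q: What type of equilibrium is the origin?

stable improper node

A = [[-4,-1],[1,-6]]; det(A-λI) = λ^2 + 10λ + 25.
repeated λ = -5 with a single eigenvector.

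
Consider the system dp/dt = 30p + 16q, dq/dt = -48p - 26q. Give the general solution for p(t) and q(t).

Coefficient matrix A = [[30, 16], [-48, -26]].
Characteristic polynomial det(A - λI) = λ^2 - 4λ - 12 = 0.
Eigenvalues λ = -2, 6.
For λ=-2: (A-λI) row 1 is [32, 16], so an eigenvector is (-1, 2).
For λ=6: (A-λI) row 1 is [24, 16], so an eigenvector is (2, -3).
General solution: C_1e^(-2t)(-1,2) + C_2e^(6t)(2,-3).

p(t) = -C_1e^(-2t) + 2C_2e^(6t), q(t) = 2C_1e^(-2t) - 3C_2e^(6t)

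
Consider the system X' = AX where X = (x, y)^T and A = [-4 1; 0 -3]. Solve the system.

Coefficient matrix A = [[-4, 1], [0, -3]].
Characteristic polynomial det(A - λI) = λ^2 + 7λ + 12 = 0.
Eigenvalues λ = -4, -3.
For λ=-4: (A-λI) row 1 is [0, 1], so an eigenvector is (1, 0).
For λ=-3: (A-λI) row 1 is [-1, 1], so an eigenvector is (-1, -1).
General solution: c_1e^(-4t)(1,0) + c_2e^(-3t)(-1,-1).

x(t) = c_1e^(-4t) - c_2e^(-3t), y(t) = -c_2e^(-3t)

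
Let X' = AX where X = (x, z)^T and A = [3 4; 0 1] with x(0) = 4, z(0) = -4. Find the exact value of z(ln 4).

-16

A = [[3,4],[0,1]]; eigenvalues λ = 1, 3.
Eigenvectors: (2,-1) for λ=1, (1,0) for λ=3.
From the initial condition, c_1 = 4, c_2 = -4.
z(ln 4) = (4)(4^1)(-1) + (-4)(4^3)(0) = -16.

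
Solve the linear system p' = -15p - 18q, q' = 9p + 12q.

p(t) = -K_1e^(3t) + 2K_2e^(-6t), q(t) = K_1e^(3t) - K_2e^(-6t)

Coefficient matrix A = [[-15, -18], [9, 12]].
Characteristic polynomial det(A - λI) = λ^2 + 3λ - 18 = 0.
Eigenvalues λ = 3, -6.
For λ=3: (A-λI) row 1 is [-18, -18], so an eigenvector is (-1, 1).
For λ=-6: (A-λI) row 1 is [-9, -18], so an eigenvector is (2, -1).
General solution: K_1e^(3t)(-1,1) + K_2e^(-6t)(2,-1).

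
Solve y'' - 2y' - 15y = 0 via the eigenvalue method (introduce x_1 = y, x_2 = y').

Let x_1 = y, x_2 = y'. Then x_1' = x_2 and x_2' = 15x_1 + 2x_2.
A = [[0,1],[15,2]]; det(A-λI) = λ^2 - 2λ - 15.
Eigenvalues λ = -3, 5 with eigenvectors (1,-3), (1,5).

y(t) = K_1e^(-3t) + K_2e^(5t)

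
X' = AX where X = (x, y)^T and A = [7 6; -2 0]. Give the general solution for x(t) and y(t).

Coefficient matrix A = [[7, 6], [-2, 0]].
Characteristic polynomial det(A - λI) = λ^2 - 7λ + 12 = 0.
Eigenvalues λ = 4, 3.
For λ=4: (A-λI) row 1 is [3, 6], so an eigenvector is (-2, 1).
For λ=3: (A-λI) row 1 is [4, 6], so an eigenvector is (-3, 2).
General solution: C_1e^(4t)(-2,1) + C_2e^(3t)(-3,2).

x(t) = -2C_1e^(4t) - 3C_2e^(3t), y(t) = C_1e^(4t) + 2C_2e^(3t)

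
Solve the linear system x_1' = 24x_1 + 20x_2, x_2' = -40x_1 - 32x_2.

x_1(t) = C_1e^(-4t)sin(4t) - 2C_1e^(-4t)cos(4t) - 2C_2e^(-4t)sin(4t) - C_2e^(-4t)cos(4t), x_2(t) = -C_1e^(-4t)sin(4t) + 3C_1e^(-4t)cos(4t) + 3C_2e^(-4t)sin(4t) + C_2e^(-4t)cos(4t)

Coefficient matrix A = [[24, 20], [-40, -32]].
Characteristic polynomial det(A - λI) = λ^2 + 8λ + 32 = 0.
Eigenvalues λ = -4 ± 4i (complex conjugate pair).
For λ=-4+4i: an eigenvector is (-2,3) - i(1,-1) = (-2 - i, 3 + i).
A real fundamental pair from Re and Im of e^((-4+4i)t)v: X_1 = e^(-4t)(cos(4t)·(-2,3) + sin(4t)·(1,-1)), X_2 = e^(-4t)(sin(4t)·(-2,3) - cos(4t)·(1,-1)).
General solution: C_1X_1 + C_2X_2.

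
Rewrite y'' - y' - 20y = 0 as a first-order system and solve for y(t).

Let x_1 = y, x_2 = y'. Then x_1' = x_2 and x_2' = 20x_1 + x_2.
A = [[0,1],[20,1]]; det(A-λI) = λ^2 - λ - 20.
Eigenvalues λ = 5, -4 with eigenvectors (1,5), (1,-4).

y(t) = c_1e^(5t) + c_2e^(-4t)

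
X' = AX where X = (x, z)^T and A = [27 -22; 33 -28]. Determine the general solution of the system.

x(t) = 2C_1e^(-6t) + C_2e^(5t), z(t) = 3C_1e^(-6t) + C_2e^(5t)

Coefficient matrix A = [[27, -22], [33, -28]].
Characteristic polynomial det(A - λI) = λ^2 + λ - 30 = 0.
Eigenvalues λ = -6, 5.
For λ=-6: (A-λI) row 1 is [33, -22], so an eigenvector is (2, 3).
For λ=5: (A-λI) row 1 is [22, -22], so an eigenvector is (1, 1).
General solution: C_1e^(-6t)(2,3) + C_2e^(5t)(1,1).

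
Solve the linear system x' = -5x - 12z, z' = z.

Coefficient matrix A = [[-5, -12], [0, 1]].
Characteristic polynomial det(A - λI) = λ^2 + 4λ - 5 = 0.
Eigenvalues λ = -5, 1.
For λ=-5: (A-λI) row 1 is [0, -12], so an eigenvector is (1, 0).
For λ=1: (A-λI) row 1 is [-6, -12], so an eigenvector is (2, -1).
General solution: c_1e^(-5t)(1,0) + c_2e^(t)(2,-1).

x(t) = c_1e^(-5t) + 2c_2e^(t), z(t) = -c_2e^(t)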